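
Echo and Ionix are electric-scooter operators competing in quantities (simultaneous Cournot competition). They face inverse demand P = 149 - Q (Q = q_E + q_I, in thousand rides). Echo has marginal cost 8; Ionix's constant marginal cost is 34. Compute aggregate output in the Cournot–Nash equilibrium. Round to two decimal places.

85.33

Echo's profit: π_E = (149 - Q)q_E - (8q_E). Setting ∂π_E/∂q_E = 0: 141 - 2q_E - (q_I) = 0.
Ionix's first-order condition: 115 - 2q_I - (q_E) = 0.
Rearranging gives the reaction functions q_E = (141 - q_I)/2 and q_I = (115 - q_E)/2.
Substituting one into the other gives q_E = 167/3 and q_I = 89/3.
Total output Q = 167/3 + 89/3 = 256/3.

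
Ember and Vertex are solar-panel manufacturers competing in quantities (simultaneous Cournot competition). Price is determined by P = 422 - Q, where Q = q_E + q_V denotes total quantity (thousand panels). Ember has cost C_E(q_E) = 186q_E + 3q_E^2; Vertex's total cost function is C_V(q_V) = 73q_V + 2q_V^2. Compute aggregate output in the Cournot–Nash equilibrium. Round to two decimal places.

Ember's profit: π_E = (422 - Q)q_E - (186q_E + 3q_E²). Setting ∂π_E/∂q_E = 0: 236 - 8q_E - (q_V) = 0.
Vertex's profit: π_V = (422 - Q)q_V - (73q_V + 2q_V²). Setting ∂π_V/∂q_V = 0: 349 - 6q_V - (q_E) = 0.
Best responses: q_E = (236 - q_V)/8, q_V = (349 - q_E)/6.
Substituting one into the other gives q_E = 1067/47 and q_V = 54.3830.
Total output Q = 1067/47 + 54.3830 = 77.0851.

77.09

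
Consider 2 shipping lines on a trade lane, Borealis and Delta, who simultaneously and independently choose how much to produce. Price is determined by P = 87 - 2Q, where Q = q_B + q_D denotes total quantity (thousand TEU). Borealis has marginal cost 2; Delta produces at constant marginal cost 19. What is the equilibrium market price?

36

Borealis's profit: π_B = (87 - 2Q)q_B - (2q_B). Setting ∂π_B/∂q_B = 0: 85 - 4q_B - 2(q_D) = 0.
Delta's profit: π_D = (87 - 2Q)q_D - (19q_D). Setting ∂π_D/∂q_D = 0: 68 - 4q_D - 2(q_B) = 0.
Rearranging gives the reaction functions q_B = (85 - 2q_D)/4 and q_D = (68 - 2q_B)/4.
Substituting one into the other gives q_B = 17 and q_D = 17/2.
Total output Q = 51/2, so price P = 87 - 2·(51/2) = 36.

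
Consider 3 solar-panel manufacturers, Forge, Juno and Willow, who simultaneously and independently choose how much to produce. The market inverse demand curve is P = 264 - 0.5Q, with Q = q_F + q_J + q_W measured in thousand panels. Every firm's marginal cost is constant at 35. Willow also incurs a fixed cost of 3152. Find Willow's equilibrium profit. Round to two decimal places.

3403.13

A representative firm's profit is π_i = q_i(264 - 0.5Q) - 35q_i.
First-order condition (treating rivals' output as given): 229 - q_i - (1/2)·Σ_{j≠i} q_j = 0.
With identical firms every q_j equals q_i, so Σ_{j≠i} q_j = 2q_i and 229 = 2q_i, giving q_i = 229/2.
Price P = 264 - (1/2)·(687/2) = 369/4.
Willow's profit: (369/4 - 35)·(229/2) - 3152 = 3403.1250.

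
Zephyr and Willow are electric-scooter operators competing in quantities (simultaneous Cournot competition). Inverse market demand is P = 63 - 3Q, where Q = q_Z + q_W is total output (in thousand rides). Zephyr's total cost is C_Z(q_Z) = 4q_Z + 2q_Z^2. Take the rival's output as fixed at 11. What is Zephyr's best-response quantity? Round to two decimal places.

2.60

With the rival's output fixed at 11, Zephyr's profit is π_Z = (63 - 3·11 - 3q_Z)q_Z - (4q_Z + 2q_Z²) = (30 - 3q_Z)q_Z - (4q_Z + 2q_Z²).
∂π_Z/∂q_Z = 26 - 10q_Z = 0, so q_Z = 13/5.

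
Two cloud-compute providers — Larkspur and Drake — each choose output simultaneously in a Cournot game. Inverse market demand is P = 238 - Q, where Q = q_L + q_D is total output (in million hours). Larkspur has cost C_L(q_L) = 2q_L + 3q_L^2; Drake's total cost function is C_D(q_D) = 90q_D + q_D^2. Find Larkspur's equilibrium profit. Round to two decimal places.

Larkspur's profit: π_L = (238 - Q)q_L - (2q_L + 3q_L²). Setting ∂π_L/∂q_L = 0: 236 - 8q_L - (q_D) = 0.
Drake's first-order condition: 148 - 4q_D - (q_L) = 0.
Rearranging gives the reaction functions q_L = (236 - q_D)/8 and q_D = (148 - q_L)/4.
Solving the pair: q_L = 796/31, q_D = 948/31.
Price P = 238 - 1744/31 = 181.7419.
Larkspur's profit: 181.7419·(796/31) - 2·(796/31) - 3(796/31)² = 2637.3195.

2637.32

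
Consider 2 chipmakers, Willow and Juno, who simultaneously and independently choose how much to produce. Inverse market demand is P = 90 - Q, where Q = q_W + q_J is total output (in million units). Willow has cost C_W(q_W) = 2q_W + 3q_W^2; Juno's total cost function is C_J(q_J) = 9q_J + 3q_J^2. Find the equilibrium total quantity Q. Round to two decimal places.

18.78

Willow's profit: π_W = (90 - Q)q_W - (2q_W + 3q_W²). Setting ∂π_W/∂q_W = 0: 88 - 8q_W - (q_J) = 0.
Juno's profit: π_J = (90 - Q)q_J - (9q_J + 3q_J²). Setting ∂π_J/∂q_J = 0: 81 - 8q_J - (q_W) = 0.
So q_W = (88 - q_J)/8 and q_J = (81 - q_W)/8.
Substituting one into the other gives q_W = 89/9 and q_J = 80/9.
Total output Q = 89/9 + 80/9 = 169/9.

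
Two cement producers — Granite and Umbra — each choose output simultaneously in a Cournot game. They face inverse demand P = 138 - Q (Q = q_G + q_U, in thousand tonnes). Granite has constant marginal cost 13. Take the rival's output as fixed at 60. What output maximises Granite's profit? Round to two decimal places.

With the rival's output fixed at 60, Granite's profit is π_G = (138 - 60 - q_G)q_G - (13q_G) = (78 - q_G)q_G - (13q_G).
∂π_G/∂q_G = 65 - 2q_G = 0, so q_G = 65/2.

32.50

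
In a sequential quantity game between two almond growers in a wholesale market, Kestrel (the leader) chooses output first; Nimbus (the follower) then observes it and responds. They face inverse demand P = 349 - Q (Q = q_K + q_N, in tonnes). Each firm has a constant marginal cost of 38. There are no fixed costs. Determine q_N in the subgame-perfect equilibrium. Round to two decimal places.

77.75

Solve by backward induction. Given q_K, the follower Nimbus maximises π_N = (349 - q_K - q_N)q_N - 38q_N.
Follower FOC: 311 - q_K - 2q_N = 0, so q_N(q_K) = (311 - q_K)/2.
The leader anticipates this reaction. Substituting into P = 349 - Q gives P = 387/2 - (1/2)q_K, so π_K = (387/2 - (1/2)q_K)q_K - 38q_K.
Leader FOC: 311/2 - q_K = 0, so q_K = 311/2.
Then q_N = (311 - 311/2)/2 = 311/4.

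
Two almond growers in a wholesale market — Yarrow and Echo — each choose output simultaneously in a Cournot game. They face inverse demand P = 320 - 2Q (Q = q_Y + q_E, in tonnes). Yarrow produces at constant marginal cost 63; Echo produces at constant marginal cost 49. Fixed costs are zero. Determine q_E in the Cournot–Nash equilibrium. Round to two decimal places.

Yarrow's profit: π_Y = (320 - 2Q)q_Y - (63q_Y). Setting ∂π_Y/∂q_Y = 0: 257 - 4q_Y - 2(q_E) = 0.
Echo's profit: π_E = (320 - 2Q)q_E - (49q_E). Setting ∂π_E/∂q_E = 0: 271 - 4q_E - 2(q_Y) = 0.
Best responses: q_Y = (257 - 2q_E)/4, q_E = (271 - 2q_Y)/4.
Solving the pair: q_Y = 81/2, q_E = 95/2.

47.50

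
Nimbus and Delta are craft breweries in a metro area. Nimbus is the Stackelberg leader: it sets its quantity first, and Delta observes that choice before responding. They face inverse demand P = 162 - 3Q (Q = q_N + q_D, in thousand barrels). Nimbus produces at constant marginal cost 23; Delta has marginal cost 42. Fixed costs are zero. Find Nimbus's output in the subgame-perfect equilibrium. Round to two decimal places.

26.33

Solve by backward induction. Given q_N, the follower Delta maximises π_D = (162 - 3q_N - 3q_D)q_D - 42q_D.
∂π_D/∂q_D = 120 - 3q_N - 6q_D = 0 gives the reaction function q_D = (120 - 3q_N)/6.
Nimbus substitutes q_D(q_N) into its own profit: π_N = q_N(162 - 3q_N - (120 - 3q_N)/2) - 23q_N = (102 - (3/2)q_N)q_N - 23q_N.
Maximising: ∂π_N/∂q_N = 79 - 3q_N = 0, giving q_N = 79/3.
Then q_D = (120 - 3·(79/3))/6 = 41/6.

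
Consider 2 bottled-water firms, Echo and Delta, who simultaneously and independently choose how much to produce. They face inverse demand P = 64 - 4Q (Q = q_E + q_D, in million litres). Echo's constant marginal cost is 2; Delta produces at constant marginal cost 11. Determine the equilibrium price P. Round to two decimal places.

Echo's profit: π_E = (64 - 4Q)q_E - (2q_E). Setting ∂π_E/∂q_E = 0: 62 - 8q_E - 4(q_D) = 0.
Delta's profit: π_D = (64 - 4Q)q_D - (11q_D). Setting ∂π_D/∂q_D = 0: 53 - 8q_D - 4(q_E) = 0.
Rearranging gives the reaction functions q_E = (62 - 4q_D)/8 and q_D = (53 - 4q_E)/8.
Solving the pair: q_E = 71/12, q_D = 11/3.
Total output Q = 115/12, so price P = 64 - 4·(115/12) = 77/3.

25.67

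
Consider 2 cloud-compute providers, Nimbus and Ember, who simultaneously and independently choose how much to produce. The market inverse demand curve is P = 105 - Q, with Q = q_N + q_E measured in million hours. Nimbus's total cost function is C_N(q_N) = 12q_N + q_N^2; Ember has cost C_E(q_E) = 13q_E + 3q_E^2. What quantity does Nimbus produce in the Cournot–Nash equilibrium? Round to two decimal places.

21.03

Nimbus's profit: π_N = (105 - Q)q_N - (12q_N + q_N²). Setting ∂π_N/∂q_N = 0: 93 - 4q_N - (q_E) = 0.
Ember's profit: π_E = (105 - Q)q_E - (13q_E + 3q_E²). Setting ∂π_E/∂q_E = 0: 92 - 8q_E - (q_N) = 0.
Rearranging gives the reaction functions q_N = (93 - q_E)/4 and q_E = (92 - q_N)/8.
Substituting one into the other gives q_N = 652/31 and q_E = 275/31.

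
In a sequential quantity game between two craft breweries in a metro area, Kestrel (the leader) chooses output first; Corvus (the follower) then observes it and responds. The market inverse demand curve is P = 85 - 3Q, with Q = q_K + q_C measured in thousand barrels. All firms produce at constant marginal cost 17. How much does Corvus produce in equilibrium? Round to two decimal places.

5.67

Solve by backward induction. Given q_K, the follower Corvus maximises π_C = (85 - 3q_K - 3q_C)q_C - 17q_C.
∂π_C/∂q_C = 68 - 3q_K - 6q_C = 0 gives the reaction function q_C = (68 - 3q_K)/6.
Kestrel substitutes q_C(q_K) into its own profit: π_K = q_K(85 - 3q_K - (68 - 3q_K)/2) - 17q_K = (51 - (3/2)q_K)q_K - 17q_K.
The leader's first-order condition 34 - 3q_K = 0 yields q_K = 34/3.
Then q_C = (68 - 3·(34/3))/6 = 17/3.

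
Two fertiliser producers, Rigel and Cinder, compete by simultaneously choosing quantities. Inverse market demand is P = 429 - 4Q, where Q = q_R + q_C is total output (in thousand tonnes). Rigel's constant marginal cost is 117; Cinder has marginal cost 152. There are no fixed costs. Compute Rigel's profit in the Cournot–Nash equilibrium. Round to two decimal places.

3344.69

Rigel's profit: π_R = (429 - 4Q)q_R - (117q_R). Setting ∂π_R/∂q_R = 0: 312 - 8q_R - 4(q_C) = 0.
Cinder's first-order condition: 277 - 8q_C - 4(q_R) = 0.
Rearranging gives the reaction functions q_R = (312 - 4q_C)/8 and q_C = (277 - 4q_R)/8.
Substituting one into the other gives q_R = 347/12 and q_C = 121/6.
Price P = 429 - 4·(589/12) = 698/3.
Rigel's profit: (698/3 - 117)·(347/12) = 3344.6944.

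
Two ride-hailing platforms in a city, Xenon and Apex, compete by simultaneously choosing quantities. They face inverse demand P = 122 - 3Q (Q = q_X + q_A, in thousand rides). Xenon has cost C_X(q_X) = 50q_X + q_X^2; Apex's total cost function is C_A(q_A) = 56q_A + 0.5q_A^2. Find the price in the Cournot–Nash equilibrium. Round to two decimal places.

82.55

Xenon's profit: π_X = (122 - 3Q)q_X - (50q_X + q_X²). Setting ∂π_X/∂q_X = 0: 72 - 8q_X - 3(q_A) = 0.
Apex's first-order condition: 66 - 7q_A - 3(q_X) = 0.
Best responses: q_X = (72 - 3q_A)/8, q_A = (66 - 3q_X)/7.
Substituting one into the other gives q_X = 306/47 and q_A = 312/47.
Total output Q = 618/47, so price P = 122 - 3·(618/47) = 82.5532.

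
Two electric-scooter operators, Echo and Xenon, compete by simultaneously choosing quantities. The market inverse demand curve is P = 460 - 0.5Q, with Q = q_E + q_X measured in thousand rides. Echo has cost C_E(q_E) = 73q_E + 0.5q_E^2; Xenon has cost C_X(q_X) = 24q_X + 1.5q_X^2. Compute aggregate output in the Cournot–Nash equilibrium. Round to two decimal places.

259.16

Echo's profit: π_E = (460 - 0.5Q)q_E - (73q_E + (1/2)q_E²). Setting ∂π_E/∂q_E = 0: 387 - 2q_E - (1/2)(q_X) = 0.
Xenon's profit: π_X = (460 - 0.5Q)q_X - (24q_X + (3/2)q_X²). Setting ∂π_X/∂q_X = 0: 436 - 4q_X - (1/2)(q_E) = 0.
Rearranging gives the reaction functions q_E = (387 - (1/2)q_X)/2 and q_X = (436 - (1/2)q_E)/4.
Solving the pair: q_E = 171.6129, q_X = 87.5484.
Total output Q = 171.6129 + 87.5484 = 259.1613.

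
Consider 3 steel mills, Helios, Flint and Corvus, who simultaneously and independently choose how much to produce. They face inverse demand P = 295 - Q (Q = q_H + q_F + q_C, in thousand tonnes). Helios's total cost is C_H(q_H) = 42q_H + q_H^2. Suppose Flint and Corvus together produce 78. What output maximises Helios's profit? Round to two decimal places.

43.75

With rivals' combined output fixed at 78, Helios's profit is π_H = (295 - 78 - q_H)q_H - (42q_H + q_H²) = (217 - q_H)q_H - (42q_H + q_H²).
∂π_H/∂q_H = 175 - 4q_H = 0, so q_H = 175/4.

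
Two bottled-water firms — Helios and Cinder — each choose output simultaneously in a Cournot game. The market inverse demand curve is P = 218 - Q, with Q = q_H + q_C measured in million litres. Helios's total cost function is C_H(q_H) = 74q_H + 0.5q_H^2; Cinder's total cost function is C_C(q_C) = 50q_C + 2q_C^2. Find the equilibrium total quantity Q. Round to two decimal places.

Helios's profit: π_H = (218 - Q)q_H - (74q_H + (1/2)q_H²). Setting ∂π_H/∂q_H = 0: 144 - 3q_H - (q_C) = 0.
Cinder's first-order condition: 168 - 6q_C - (q_H) = 0.
So q_H = (144 - q_C)/3 and q_C = (168 - q_H)/6.
Substituting one into the other gives q_H = 696/17 and q_C = 360/17.
Total output Q = 696/17 + 360/17 = 1056/17.

62.12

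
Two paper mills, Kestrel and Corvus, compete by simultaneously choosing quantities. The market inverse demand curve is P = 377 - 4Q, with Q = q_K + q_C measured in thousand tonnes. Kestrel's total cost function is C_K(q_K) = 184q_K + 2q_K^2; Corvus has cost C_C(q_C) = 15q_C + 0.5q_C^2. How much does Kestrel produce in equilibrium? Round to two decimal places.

3.14

Kestrel's profit: π_K = (377 - 4Q)q_K - (184q_K + 2q_K²). Setting ∂π_K/∂q_K = 0: 193 - 12q_K - 4(q_C) = 0.
Corvus's first-order condition: 362 - 9q_C - 4(q_K) = 0.
Rearranging gives the reaction functions q_K = (193 - 4q_C)/12 and q_C = (362 - 4q_K)/9.
Substituting one into the other gives q_K = 289/92 and q_C = 893/23.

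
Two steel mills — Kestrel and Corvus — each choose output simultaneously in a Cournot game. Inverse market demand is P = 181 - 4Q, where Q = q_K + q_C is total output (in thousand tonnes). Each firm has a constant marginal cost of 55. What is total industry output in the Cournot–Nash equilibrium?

21

Each firm earns π_i = (181 - 4Q)q_i - 55q_i.
Setting ∂π_i/∂q_i = 0 with rivals' quantities fixed: 126 - 8q_i - 4q_j = 0.
With identical firms every q_j equals q_i, so q_j = q_i and 126 = 12q_i, giving q_i = 21/2.
Total output Q = 21/2 + 21/2 = 21.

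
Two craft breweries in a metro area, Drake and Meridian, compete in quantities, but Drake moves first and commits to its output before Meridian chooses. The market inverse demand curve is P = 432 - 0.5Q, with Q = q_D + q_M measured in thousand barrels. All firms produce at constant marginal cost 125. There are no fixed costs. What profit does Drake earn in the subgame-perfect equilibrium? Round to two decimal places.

The follower Meridian best-responds to any q_D: π_M = (432 - 0.5Q)q_M - 125q_M.
Follower FOC: 307 - (1/2)q_D - q_M = 0, so q_M(q_D) = (307 - (1/2)q_D).
Drake substitutes q_M(q_D) into its own profit: π_D = q_D(432 - (1/2)q_D - (307 - (1/2)q_D)/2) - 125q_D = (557/2 - (1/4)q_D)q_D - 125q_D.
The leader's first-order condition 307/2 - (1/2)q_D = 0 yields q_D = 307.
Then q_M = (307 - (1/2)·307) = 307/2.
Price P = 432 - (1/2)·(921/2) = 807/4.
Drake's profit: (807/4 - 125)·307 = 23562.2500.

23562.25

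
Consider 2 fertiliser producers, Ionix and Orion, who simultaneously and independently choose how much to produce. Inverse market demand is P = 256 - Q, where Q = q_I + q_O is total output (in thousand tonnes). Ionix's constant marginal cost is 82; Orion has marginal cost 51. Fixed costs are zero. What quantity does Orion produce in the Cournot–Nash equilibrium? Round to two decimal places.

Ionix's profit: π_I = (256 - Q)q_I - (82q_I). Setting ∂π_I/∂q_I = 0: 174 - 2q_I - (q_O) = 0.
Orion's profit: π_O = (256 - Q)q_O - (51q_O). Setting ∂π_O/∂q_O = 0: 205 - 2q_O - (q_I) = 0.
Best responses: q_I = (174 - q_O)/2, q_O = (205 - q_I)/2.
Solving the pair: q_I = 143/3, q_O = 236/3.

78.67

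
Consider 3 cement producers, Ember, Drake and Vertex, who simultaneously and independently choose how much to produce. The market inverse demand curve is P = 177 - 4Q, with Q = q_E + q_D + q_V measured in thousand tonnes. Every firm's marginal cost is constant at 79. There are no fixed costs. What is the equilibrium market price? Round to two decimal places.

Each firm earns π_i = (177 - 4Q)q_i - 79q_i.
Setting ∂π_i/∂q_i = 0 with rivals' quantities fixed: 98 - 8q_i - 4·Σ_{j≠i} q_j = 0.
With identical firms every q_j equals q_i, so Σ_{j≠i} q_j = 2q_i and 98 = 16q_i, giving q_i = 49/8.
Total output Q = 147/8, so price P = 177 - 4·(147/8) = 207/2.

103.50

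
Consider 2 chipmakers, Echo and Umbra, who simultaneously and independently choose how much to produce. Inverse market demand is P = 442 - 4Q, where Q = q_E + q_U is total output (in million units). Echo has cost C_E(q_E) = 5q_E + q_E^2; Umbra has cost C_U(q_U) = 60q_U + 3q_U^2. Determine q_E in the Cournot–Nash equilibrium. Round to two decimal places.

Echo's profit: π_E = (442 - 4Q)q_E - (5q_E + q_E²). Setting ∂π_E/∂q_E = 0: 437 - 10q_E - 4(q_U) = 0.
Umbra's profit: π_U = (442 - 4Q)q_U - (60q_U + 3q_U²). Setting ∂π_U/∂q_U = 0: 382 - 14q_U - 4(q_E) = 0.
So q_E = (437 - 4q_U)/10 and q_U = (382 - 4q_E)/14.
Substituting one into the other gives q_E = 37.0161 and q_U = 518/31.

37.02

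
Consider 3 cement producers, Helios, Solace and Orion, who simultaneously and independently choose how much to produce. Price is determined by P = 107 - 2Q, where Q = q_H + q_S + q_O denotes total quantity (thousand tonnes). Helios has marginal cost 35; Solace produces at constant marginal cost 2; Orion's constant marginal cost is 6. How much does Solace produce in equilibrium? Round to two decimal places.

Helios's profit: π_H = (107 - 2Q)q_H - (35q_H). Setting ∂π_H/∂q_H = 0: 72 - 4q_H - 2(q_S + q_O) = 0.
Solace's profit: π_S = (107 - 2Q)q_S - (2q_S). Setting ∂π_S/∂q_S = 0: 105 - 4q_S - 2(q_H + q_O) = 0.
Orion's profit: π_O = (107 - 2Q)q_O - (6q_O). Setting ∂π_O/∂q_O = 0: 101 - 4q_O - 2(q_H + q_S) = 0.
Summing all 3 equations gives 278 − 8Q = 0, hence Q = 139/4.
Back-substituting: q_H = (72 − 139/2)/2 = 5/4, q_S = (105 − 139/2)/2 = 71/4, q_O = (101 − 139/2)/2 = 63/4.

17.75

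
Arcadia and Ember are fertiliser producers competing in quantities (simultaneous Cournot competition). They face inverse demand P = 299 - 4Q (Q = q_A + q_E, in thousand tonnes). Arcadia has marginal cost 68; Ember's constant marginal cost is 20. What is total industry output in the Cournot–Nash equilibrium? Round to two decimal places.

42.50

Arcadia's profit: π_A = (299 - 4Q)q_A - (68q_A). Setting ∂π_A/∂q_A = 0: 231 - 8q_A - 4(q_E) = 0.
Ember's profit: π_E = (299 - 4Q)q_E - (20q_E). Setting ∂π_E/∂q_E = 0: 279 - 8q_E - 4(q_A) = 0.
Rearranging gives the reaction functions q_A = (231 - 4q_E)/8 and q_E = (279 - 4q_A)/8.
Substituting one into the other gives q_A = 61/4 and q_E = 109/4.
Total output Q = 61/4 + 109/4 = 85/2.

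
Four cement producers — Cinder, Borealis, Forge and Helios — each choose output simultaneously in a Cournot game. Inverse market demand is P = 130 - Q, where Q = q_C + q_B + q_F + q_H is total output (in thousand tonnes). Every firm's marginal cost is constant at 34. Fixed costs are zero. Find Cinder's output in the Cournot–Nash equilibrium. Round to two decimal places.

19.20

A representative firm's profit is π_i = q_i(130 - Q) - 34q_i.
Setting ∂π_i/∂q_i = 0 with rivals' quantities fixed: 96 - 2q_i - Σ_{j≠i} q_j = 0.
With identical firms every q_j equals q_i, so Σ_{j≠i} q_j = 3q_i and 96 = 5q_i, giving q_i = 96/5.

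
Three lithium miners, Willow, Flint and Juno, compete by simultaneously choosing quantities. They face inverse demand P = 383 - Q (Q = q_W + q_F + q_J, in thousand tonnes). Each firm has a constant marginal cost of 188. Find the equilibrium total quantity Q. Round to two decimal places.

A representative firm's profit is π_i = q_i(383 - Q) - 188q_i.
First-order condition (treating rivals' output as given): 195 - 2q_i - Σ_{j≠i} q_j = 0.
By symmetry each firm produces the same amount; substituting Σ_{j≠i} q_j = 2q_i yields q_i = 195/4.
Total output Q = 195/4 + 195/4 + 195/4 = 585/4.

146.25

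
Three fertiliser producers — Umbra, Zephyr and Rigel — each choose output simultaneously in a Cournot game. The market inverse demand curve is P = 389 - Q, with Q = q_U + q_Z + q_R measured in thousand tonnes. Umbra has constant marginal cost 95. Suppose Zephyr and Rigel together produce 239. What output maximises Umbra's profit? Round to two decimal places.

27.50

With rivals' combined output fixed at 239, Umbra's profit is π_U = (389 - 239 - q_U)q_U - (95q_U) = (150 - q_U)q_U - (95q_U).
∂π_U/∂q_U = 55 - 2q_U = 0, so q_U = 55/2.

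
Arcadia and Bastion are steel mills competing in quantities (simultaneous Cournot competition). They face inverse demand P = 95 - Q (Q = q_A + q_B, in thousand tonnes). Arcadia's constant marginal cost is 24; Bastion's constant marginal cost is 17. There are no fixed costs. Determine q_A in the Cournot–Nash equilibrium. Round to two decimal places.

Arcadia's profit: π_A = (95 - Q)q_A - (24q_A). Setting ∂π_A/∂q_A = 0: 71 - 2q_A - (q_B) = 0.
Bastion's first-order condition: 78 - 2q_B - (q_A) = 0.
Best responses: q_A = (71 - q_B)/2, q_B = (78 - q_A)/2.
Substituting one into the other gives q_A = 64/3 and q_B = 85/3.

21.33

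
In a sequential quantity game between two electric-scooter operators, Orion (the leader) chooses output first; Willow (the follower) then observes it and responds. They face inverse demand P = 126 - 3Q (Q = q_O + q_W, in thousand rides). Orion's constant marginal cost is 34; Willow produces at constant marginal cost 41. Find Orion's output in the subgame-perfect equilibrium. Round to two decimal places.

The follower Willow best-responds to any q_O: π_W = (126 - 3Q)q_W - 41q_W.
∂π_W/∂q_W = 85 - 3q_O - 6q_W = 0 gives the reaction function q_W = (85 - 3q_O)/6.
The leader anticipates this reaction. Substituting into P = 126 - 3Q gives P = 167/2 - (3/2)q_O, so π_O = (167/2 - (3/2)q_O)q_O - 34q_O.
Leader FOC: 99/2 - 3q_O = 0, so q_O = 33/2.
Then q_W = (85 - 3·(33/2))/6 = 71/12.

16.50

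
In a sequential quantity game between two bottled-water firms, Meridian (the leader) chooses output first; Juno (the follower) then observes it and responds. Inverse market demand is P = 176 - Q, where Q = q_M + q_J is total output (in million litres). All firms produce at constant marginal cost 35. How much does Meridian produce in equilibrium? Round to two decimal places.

70.50

The follower Juno best-responds to any q_M: π_J = (176 - Q)q_J - 35q_J.
Follower FOC: 141 - q_M - 2q_J = 0, so q_J(q_M) = (141 - q_M)/2.
Meridian substitutes q_J(q_M) into its own profit: π_M = q_M(176 - q_M - (141 - q_M)/2) - 35q_M = (211/2 - (1/2)q_M)q_M - 35q_M.
Maximising: ∂π_M/∂q_M = 141/2 - q_M = 0, giving q_M = 141/2.
Then q_J = (141 - 141/2)/2 = 141/4.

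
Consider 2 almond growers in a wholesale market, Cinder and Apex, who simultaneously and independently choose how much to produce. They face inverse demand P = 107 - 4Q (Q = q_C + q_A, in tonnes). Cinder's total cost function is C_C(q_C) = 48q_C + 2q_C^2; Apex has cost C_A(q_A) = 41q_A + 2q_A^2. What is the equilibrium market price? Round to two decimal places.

Cinder's profit: π_C = (107 - 4Q)q_C - (48q_C + 2q_C²). Setting ∂π_C/∂q_C = 0: 59 - 12q_C - 4(q_A) = 0.
Apex's profit: π_A = (107 - 4Q)q_A - (41q_A + 2q_A²). Setting ∂π_A/∂q_A = 0: 66 - 12q_A - 4(q_C) = 0.
Rearranging gives the reaction functions q_C = (59 - 4q_A)/12 and q_A = (66 - 4q_C)/12.
Substituting one into the other gives q_C = 111/32 and q_A = 139/32.
Total output Q = 125/16, so price P = 107 - 4·(125/16) = 303/4.

75.75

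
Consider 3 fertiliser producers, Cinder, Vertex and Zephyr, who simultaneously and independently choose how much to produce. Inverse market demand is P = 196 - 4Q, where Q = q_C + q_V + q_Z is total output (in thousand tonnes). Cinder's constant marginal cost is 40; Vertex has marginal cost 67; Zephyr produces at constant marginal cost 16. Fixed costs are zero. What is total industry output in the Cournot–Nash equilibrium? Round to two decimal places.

29.06

Cinder's profit: π_C = (196 - 4Q)q_C - (40q_C). Setting ∂π_C/∂q_C = 0: 156 - 8q_C - 4(q_V + q_Z) = 0.
Vertex's profit: π_V = (196 - 4Q)q_V - (67q_V). Setting ∂π_V/∂q_V = 0: 129 - 8q_V - 4(q_C + q_Z) = 0.
Zephyr's first-order condition: 180 - 8q_Z - 4(q_C + q_V) = 0.
Summing all 3 equations gives 465 − 16Q = 0, hence Q = 465/16.
Back-substituting: q_C = (156 − 465/4)/4 = 159/16, q_V = (129 − 465/4)/4 = 51/16, q_Z = (180 − 465/4)/4 = 255/16.
Total output Q = 159/16 + 51/16 + 255/16 = 465/16.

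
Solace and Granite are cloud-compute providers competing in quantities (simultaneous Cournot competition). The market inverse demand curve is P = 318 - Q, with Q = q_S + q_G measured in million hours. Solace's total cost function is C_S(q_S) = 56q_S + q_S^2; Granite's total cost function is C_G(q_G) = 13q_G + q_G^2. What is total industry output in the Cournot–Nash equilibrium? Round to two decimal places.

Solace's profit: π_S = (318 - Q)q_S - (56q_S + q_S²). Setting ∂π_S/∂q_S = 0: 262 - 4q_S - (q_G) = 0.
Granite's profit: π_G = (318 - Q)q_G - (13q_G + q_G²). Setting ∂π_G/∂q_G = 0: 305 - 4q_G - (q_S) = 0.
So q_S = (262 - q_G)/4 and q_G = (305 - q_S)/4.
Substituting one into the other gives q_S = 743/15 and q_G = 958/15.
Total output Q = 743/15 + 958/15 = 567/5.

113.40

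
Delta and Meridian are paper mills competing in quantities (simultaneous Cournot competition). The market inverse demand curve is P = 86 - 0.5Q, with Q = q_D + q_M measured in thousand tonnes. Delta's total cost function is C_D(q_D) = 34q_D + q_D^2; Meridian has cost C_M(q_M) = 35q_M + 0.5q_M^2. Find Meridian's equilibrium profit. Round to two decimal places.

487.83

Delta's profit: π_D = (86 - 0.5Q)q_D - (34q_D + q_D²). Setting ∂π_D/∂q_D = 0: 52 - 3q_D - (1/2)(q_M) = 0.
Meridian's first-order condition: 51 - 2q_M - (1/2)(q_D) = 0.
Best responses: q_D = (52 - (1/2)q_M)/3, q_M = (51 - (1/2)q_D)/2.
Substituting one into the other gives q_D = 314/23 and q_M = 508/23.
Price P = 86 - (1/2)·(822/23) = 1567/23.
Meridian's profit: (1567/23)·(508/23) - 35·(508/23) - (1/2)(508/23)² = 487.8336.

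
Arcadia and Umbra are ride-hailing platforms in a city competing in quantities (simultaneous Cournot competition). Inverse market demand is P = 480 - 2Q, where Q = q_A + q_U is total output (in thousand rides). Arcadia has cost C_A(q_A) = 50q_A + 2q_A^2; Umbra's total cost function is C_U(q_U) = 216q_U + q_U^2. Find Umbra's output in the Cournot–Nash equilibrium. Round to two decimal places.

28.45

Arcadia's profit: π_A = (480 - 2Q)q_A - (50q_A + 2q_A²). Setting ∂π_A/∂q_A = 0: 430 - 8q_A - 2(q_U) = 0.
Umbra's first-order condition: 264 - 6q_U - 2(q_A) = 0.
Best responses: q_A = (430 - 2q_U)/8, q_U = (264 - 2q_A)/6.
Solving the pair: q_A = 513/11, q_U = 313/11.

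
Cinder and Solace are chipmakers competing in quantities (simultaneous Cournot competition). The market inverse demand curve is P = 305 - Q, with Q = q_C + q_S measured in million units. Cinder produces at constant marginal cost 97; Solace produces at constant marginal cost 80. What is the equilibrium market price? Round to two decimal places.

160.67

Cinder's profit: π_C = (305 - Q)q_C - (97q_C). Setting ∂π_C/∂q_C = 0: 208 - 2q_C - (q_S) = 0.
Solace's first-order condition: 225 - 2q_S - (q_C) = 0.
So q_C = (208 - q_S)/2 and q_S = (225 - q_C)/2.
Solving the pair: q_C = 191/3, q_S = 242/3.
Total output Q = 433/3, so price P = 305 - 433/3 = 482/3.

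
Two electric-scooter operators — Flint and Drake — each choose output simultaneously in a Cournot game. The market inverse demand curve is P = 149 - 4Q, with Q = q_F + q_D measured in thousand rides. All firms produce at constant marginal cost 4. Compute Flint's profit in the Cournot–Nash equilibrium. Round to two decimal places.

Each firm earns π_i = (149 - 4Q)q_i - 4q_i.
First-order condition (treating rivals' output as given): 145 - 8q_i - 4q_j = 0.
With identical firms every q_j equals q_i, so q_j = q_i and 145 = 12q_i, giving q_i = 145/12.
Price P = 149 - 4·(145/6) = 157/3.
Flint's profit: (157/3 - 4)·(145/12) = 584.0278.

584.03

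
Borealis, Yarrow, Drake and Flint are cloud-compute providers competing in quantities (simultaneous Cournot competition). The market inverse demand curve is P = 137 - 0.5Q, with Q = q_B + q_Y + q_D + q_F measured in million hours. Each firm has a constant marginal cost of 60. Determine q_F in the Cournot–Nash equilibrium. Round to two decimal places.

30.80

Each firm earns π_i = (137 - 0.5Q)q_i - 60q_i.
Setting ∂π_i/∂q_i = 0 with rivals' quantities fixed: 77 - q_i - (1/2)·Σ_{j≠i} q_j = 0.
By symmetry each firm produces the same amount; substituting Σ_{j≠i} q_j = 3q_i yields q_i = 77/(5/2) = 154/5.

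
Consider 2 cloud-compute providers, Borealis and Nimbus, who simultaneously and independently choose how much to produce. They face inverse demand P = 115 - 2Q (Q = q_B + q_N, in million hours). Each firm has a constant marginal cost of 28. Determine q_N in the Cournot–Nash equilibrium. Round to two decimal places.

Each firm earns π_i = (115 - 2Q)q_i - 28q_i.
Setting ∂π_i/∂q_i = 0 with rivals' quantities fixed: 87 - 4q_i - 2q_j = 0.
By symmetry each firm produces the same amount; substituting q_j = q_i yields q_i = 87/6 = 29/2.

14.50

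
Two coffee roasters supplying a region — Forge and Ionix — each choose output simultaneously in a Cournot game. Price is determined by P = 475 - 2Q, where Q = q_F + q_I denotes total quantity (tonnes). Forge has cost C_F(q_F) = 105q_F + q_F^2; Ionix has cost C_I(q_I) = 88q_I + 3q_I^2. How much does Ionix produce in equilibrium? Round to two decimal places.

Forge's profit: π_F = (475 - 2Q)q_F - (105q_F + q_F²). Setting ∂π_F/∂q_F = 0: 370 - 6q_F - 2(q_I) = 0.
Ionix's profit: π_I = (475 - 2Q)q_I - (88q_I + 3q_I²). Setting ∂π_I/∂q_I = 0: 387 - 10q_I - 2(q_F) = 0.
So q_F = (370 - 2q_I)/6 and q_I = (387 - 2q_F)/10.
Solving the pair: q_F = 209/4, q_I = 113/4.

28.25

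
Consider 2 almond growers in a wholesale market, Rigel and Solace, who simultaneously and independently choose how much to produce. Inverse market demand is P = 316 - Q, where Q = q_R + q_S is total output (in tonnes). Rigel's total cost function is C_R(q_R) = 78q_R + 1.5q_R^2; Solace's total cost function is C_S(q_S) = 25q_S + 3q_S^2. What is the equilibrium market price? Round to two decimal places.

Rigel's profit: π_R = (316 - Q)q_R - (78q_R + (3/2)q_R²). Setting ∂π_R/∂q_R = 0: 238 - 5q_R - (q_S) = 0.
Solace's first-order condition: 291 - 8q_S - (q_R) = 0.
So q_R = (238 - q_S)/5 and q_S = (291 - q_R)/8.
Substituting one into the other gives q_R = 1613/39 and q_S = 1217/39.
Total output Q = 72.5641, so price P = 316 - 72.5641 = 243.4359.

243.44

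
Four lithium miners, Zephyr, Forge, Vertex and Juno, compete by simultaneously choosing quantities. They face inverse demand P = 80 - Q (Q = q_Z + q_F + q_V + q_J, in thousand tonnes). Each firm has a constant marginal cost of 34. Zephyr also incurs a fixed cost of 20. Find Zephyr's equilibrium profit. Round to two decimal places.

64.64

Each firm earns π_i = (80 - Q)q_i - 34q_i.
First-order condition (treating rivals' output as given): 46 - 2q_i - Σ_{j≠i} q_j = 0.
With identical firms every q_j equals q_i, so Σ_{j≠i} q_j = 3q_i and 46 = 5q_i, giving q_i = 46/5.
Price P = 80 - 184/5 = 216/5.
Zephyr's profit: (216/5 - 34)·(46/5) - 20 = 1616/25.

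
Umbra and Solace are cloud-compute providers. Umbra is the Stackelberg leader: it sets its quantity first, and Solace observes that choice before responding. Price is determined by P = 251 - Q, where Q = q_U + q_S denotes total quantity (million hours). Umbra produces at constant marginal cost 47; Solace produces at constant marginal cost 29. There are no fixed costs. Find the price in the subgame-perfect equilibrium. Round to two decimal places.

93.50

Solve by backward induction. Given q_U, the follower Solace maximises π_S = (251 - q_U - q_S)q_S - 29q_S.
Follower FOC: 222 - q_U - 2q_S = 0, so q_S(q_U) = (222 - q_U)/2.
The leader anticipates this reaction. Substituting into P = 251 - Q gives P = 140 - (1/2)q_U, so π_U = (140 - (1/2)q_U)q_U - 47q_U.
Leader FOC: 93 - q_U = 0, so q_U = 93.
Then q_S = (222 - 93)/2 = 129/2.
Total output Q = 315/2, so price P = 251 - 315/2 = 187/2.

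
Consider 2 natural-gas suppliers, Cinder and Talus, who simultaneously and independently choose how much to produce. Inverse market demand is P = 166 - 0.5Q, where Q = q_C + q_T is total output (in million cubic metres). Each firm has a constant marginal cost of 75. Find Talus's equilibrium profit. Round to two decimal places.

A representative firm's profit is π_i = q_i(166 - 0.5Q) - 75q_i.
Setting ∂π_i/∂q_i = 0 with rivals' quantities fixed: 91 - q_i - (1/2)q_j = 0.
By symmetry each firm produces the same amount; substituting q_j = q_i yields q_i = 91/(3/2) = 182/3.
Price P = 166 - (1/2)·(364/3) = 316/3.
Talus's profit: (316/3 - 75)·(182/3) = 1840.2222.

1840.22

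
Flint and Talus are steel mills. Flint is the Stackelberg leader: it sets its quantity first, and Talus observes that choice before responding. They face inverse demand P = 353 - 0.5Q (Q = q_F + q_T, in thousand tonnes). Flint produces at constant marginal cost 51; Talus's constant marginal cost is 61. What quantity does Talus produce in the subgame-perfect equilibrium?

136

Solve by backward induction. Given q_F, the follower Talus maximises π_T = (353 - (1/2)q_F - (1/2)q_T)q_T - 61q_T.
∂π_T/∂q_T = 292 - (1/2)q_F - q_T = 0 gives the reaction function q_T = (292 - (1/2)q_F).
Flint substitutes q_T(q_F) into its own profit: π_F = q_F(353 - (1/2)q_F - (292 - (1/2)q_F)/2) - 51q_F = (207 - (1/4)q_F)q_F - 51q_F.
Leader FOC: 156 - (1/2)q_F = 0, so q_F = 312.
Then q_T = (292 - (1/2)·312) = 136.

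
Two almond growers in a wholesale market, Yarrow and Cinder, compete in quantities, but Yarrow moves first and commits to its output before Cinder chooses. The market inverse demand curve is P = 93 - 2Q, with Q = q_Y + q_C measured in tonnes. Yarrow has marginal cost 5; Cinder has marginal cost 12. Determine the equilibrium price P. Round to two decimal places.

28.75

The follower Cinder best-responds to any q_Y: π_C = (93 - 2Q)q_C - 12q_C.
Setting the follower's marginal profit to zero, 81 - 2q_Y - 4q_C = 0, i.e. q_C = (81 - 2q_Y)/4.
Yarrow substitutes q_C(q_Y) into its own profit: π_Y = q_Y(93 - 2q_Y - (81 - 2q_Y)/2) - 5q_Y = (105/2 - q_Y)q_Y - 5q_Y.
Maximising: ∂π_Y/∂q_Y = 95/2 - 2q_Y = 0, giving q_Y = 95/4.
Then q_C = (81 - 2·(95/4))/4 = 67/8.
Total output Q = 257/8, so price P = 93 - 2·(257/8) = 115/4.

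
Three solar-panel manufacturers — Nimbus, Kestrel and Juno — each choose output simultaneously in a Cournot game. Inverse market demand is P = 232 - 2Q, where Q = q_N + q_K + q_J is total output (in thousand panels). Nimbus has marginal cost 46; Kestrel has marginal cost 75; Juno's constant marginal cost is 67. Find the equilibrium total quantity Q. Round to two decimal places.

63.50

Nimbus's profit: π_N = (232 - 2Q)q_N - (46q_N). Setting ∂π_N/∂q_N = 0: 186 - 4q_N - 2(q_K + q_J) = 0.
Kestrel's first-order condition: 157 - 4q_K - 2(q_N + q_J) = 0.
Juno's first-order condition: 165 - 4q_J - 2(q_N + q_K) = 0.
Adding the 3 conditions: 508 − 4Q − 4Q = 0, i.e. Q = 127/2.
Back-substituting: q_N = (186 − 127)/2 = 59/2, q_K = (157 − 127)/2 = 15, q_J = (165 − 127)/2 = 19.
Total output Q = 59/2 + 15 + 19 = 127/2.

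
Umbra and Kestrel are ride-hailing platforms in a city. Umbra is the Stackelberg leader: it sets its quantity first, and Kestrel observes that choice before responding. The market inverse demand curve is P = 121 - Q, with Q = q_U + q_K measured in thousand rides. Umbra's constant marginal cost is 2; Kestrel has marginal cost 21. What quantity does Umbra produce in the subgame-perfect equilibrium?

The follower Kestrel best-responds to any q_U: π_K = (121 - Q)q_K - 21q_K.
Setting the follower's marginal profit to zero, 100 - q_U - 2q_K = 0, i.e. q_K = (100 - q_U)/2.
The leader anticipates this reaction. Substituting into P = 121 - Q gives P = 71 - (1/2)q_U, so π_U = (71 - (1/2)q_U)q_U - 2q_U.
Maximising: ∂π_U/∂q_U = 69 - q_U = 0, giving q_U = 69.
Then q_K = (100 - 69)/2 = 31/2.

69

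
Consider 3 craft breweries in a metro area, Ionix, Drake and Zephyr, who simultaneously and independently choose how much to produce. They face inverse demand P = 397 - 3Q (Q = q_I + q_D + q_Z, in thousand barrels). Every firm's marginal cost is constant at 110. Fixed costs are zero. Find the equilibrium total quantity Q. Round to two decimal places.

A representative firm's profit is π_i = q_i(397 - 3Q) - 110q_i.
Setting ∂π_i/∂q_i = 0 with rivals' quantities fixed: 287 - 6q_i - 3·Σ_{j≠i} q_j = 0.
With identical firms every q_j equals q_i, so Σ_{j≠i} q_j = 2q_i and 287 = 12q_i, giving q_i = 287/12.
Total output Q = 287/12 + 287/12 + 287/12 = 287/4.

71.75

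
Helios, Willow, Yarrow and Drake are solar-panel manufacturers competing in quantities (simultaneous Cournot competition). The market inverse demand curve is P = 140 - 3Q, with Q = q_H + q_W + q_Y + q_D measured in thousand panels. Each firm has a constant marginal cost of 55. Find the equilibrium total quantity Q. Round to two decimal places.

A representative firm's profit is π_i = q_i(140 - 3Q) - 55q_i.
Setting ∂π_i/∂q_i = 0 with rivals' quantities fixed: 85 - 6q_i - 3·Σ_{j≠i} q_j = 0.
With identical firms every q_j equals q_i, so Σ_{j≠i} q_j = 3q_i and 85 = 15q_i, giving q_i = 17/3.
Total output Q = 17/3 + 17/3 + 17/3 + 17/3 = 68/3.

22.67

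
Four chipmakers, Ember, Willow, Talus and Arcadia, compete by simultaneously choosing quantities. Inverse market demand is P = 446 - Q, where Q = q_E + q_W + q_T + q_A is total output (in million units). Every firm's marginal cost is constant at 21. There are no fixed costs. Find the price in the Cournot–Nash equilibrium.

A representative firm's profit is π_i = q_i(446 - Q) - 21q_i.
Setting ∂π_i/∂q_i = 0 with rivals' quantities fixed: 425 - 2q_i - Σ_{j≠i} q_j = 0.
With identical firms every q_j equals q_i, so Σ_{j≠i} q_j = 3q_i and 425 = 5q_i, giving q_i = 85.
Total output Q = 340, so price P = 446 - 340 = 106.

106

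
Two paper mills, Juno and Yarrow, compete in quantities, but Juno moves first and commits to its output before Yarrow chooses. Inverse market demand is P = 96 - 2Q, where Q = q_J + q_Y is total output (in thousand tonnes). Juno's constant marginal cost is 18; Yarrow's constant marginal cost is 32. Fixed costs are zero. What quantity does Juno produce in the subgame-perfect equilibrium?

23

The follower Yarrow best-responds to any q_J: π_Y = (96 - 2Q)q_Y - 32q_Y.
Follower FOC: 64 - 2q_J - 4q_Y = 0, so q_Y(q_J) = (64 - 2q_J)/4.
Juno substitutes q_Y(q_J) into its own profit: π_J = q_J(96 - 2q_J - (64 - 2q_J)/2) - 18q_J = (64 - q_J)q_J - 18q_J.
Leader FOC: 46 - 2q_J = 0, so q_J = 23.
Then q_Y = (64 - 2·23)/4 = 9/2.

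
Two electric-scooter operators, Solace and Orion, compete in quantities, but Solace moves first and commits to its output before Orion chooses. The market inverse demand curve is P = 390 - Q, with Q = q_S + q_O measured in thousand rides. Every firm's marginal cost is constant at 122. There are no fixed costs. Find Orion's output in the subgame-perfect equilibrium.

67

Solve by backward induction. Given q_S, the follower Orion maximises π_O = (390 - q_S - q_O)q_O - 122q_O.
Setting the follower's marginal profit to zero, 268 - q_S - 2q_O = 0, i.e. q_O = (268 - q_S)/2.
Solace substitutes q_O(q_S) into its own profit: π_S = q_S(390 - q_S - (268 - q_S)/2) - 122q_S = (256 - (1/2)q_S)q_S - 122q_S.
The leader's first-order condition 134 - q_S = 0 yields q_S = 134.
Then q_O = (268 - 134)/2 = 67.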